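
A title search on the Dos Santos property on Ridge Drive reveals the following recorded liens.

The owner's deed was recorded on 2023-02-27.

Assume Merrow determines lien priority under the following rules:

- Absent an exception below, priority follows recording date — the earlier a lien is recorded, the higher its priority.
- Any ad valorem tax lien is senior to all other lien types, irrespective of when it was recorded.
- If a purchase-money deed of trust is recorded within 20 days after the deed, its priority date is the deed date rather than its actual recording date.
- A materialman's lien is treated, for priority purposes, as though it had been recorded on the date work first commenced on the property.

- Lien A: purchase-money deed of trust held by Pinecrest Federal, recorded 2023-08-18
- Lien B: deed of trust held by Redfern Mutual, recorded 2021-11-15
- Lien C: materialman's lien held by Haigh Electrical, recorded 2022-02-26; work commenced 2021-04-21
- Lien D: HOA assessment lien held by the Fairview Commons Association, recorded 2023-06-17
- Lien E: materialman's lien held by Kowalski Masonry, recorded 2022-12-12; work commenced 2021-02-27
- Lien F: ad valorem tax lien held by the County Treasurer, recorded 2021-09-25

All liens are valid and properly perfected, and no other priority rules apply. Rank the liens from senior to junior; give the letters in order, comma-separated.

Effective dates: A was recorded 172 days after the deed, outside the 20-day window, so it keeps its recording date; C is treated as recorded 2021-04-21, the work-commencement date; E relates back to 2021-02-27 (work commenced).
F is an ad valorem tax lien and takes priority over every other lien.
Ordering the rest by effective date: E (2021-02-27), C (2021-04-21), B (2021-11-15), D (2023-06-17), A (2023-08-18).

F, E, C, B, D, A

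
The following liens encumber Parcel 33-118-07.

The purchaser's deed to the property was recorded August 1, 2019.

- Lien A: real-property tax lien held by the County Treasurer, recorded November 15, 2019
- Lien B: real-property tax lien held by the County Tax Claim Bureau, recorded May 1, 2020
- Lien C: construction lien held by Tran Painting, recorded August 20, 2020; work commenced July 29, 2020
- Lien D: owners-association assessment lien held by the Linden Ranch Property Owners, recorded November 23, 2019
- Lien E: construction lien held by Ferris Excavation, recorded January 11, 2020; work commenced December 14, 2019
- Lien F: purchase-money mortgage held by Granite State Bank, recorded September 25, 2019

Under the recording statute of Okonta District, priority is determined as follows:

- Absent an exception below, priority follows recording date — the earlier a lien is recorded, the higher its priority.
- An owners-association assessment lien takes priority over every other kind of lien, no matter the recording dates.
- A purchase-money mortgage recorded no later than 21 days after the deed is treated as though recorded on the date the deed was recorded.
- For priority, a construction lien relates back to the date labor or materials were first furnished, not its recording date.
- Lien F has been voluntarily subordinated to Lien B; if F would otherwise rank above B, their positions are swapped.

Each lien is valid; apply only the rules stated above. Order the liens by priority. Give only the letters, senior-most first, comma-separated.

D, B, A, E, F, C

Adjusting effective dates: C is treated as recorded July 29, 2020, the work-commencement date; E relates back to December 14, 2019 (work commenced); F was recorded 55 days after the deed, outside the 21-day window, so it keeps its recording date.
D, as an owners-association assessment lien, has superpriority and ranks first.
Among the remaining liens, by effective date: F (September 25, 2019), A (November 15, 2019), E (December 14, 2019), B (May 1, 2020), C (July 29, 2020).
F would otherwise be senior to B, so under the subordination agreement F and B exchange positions.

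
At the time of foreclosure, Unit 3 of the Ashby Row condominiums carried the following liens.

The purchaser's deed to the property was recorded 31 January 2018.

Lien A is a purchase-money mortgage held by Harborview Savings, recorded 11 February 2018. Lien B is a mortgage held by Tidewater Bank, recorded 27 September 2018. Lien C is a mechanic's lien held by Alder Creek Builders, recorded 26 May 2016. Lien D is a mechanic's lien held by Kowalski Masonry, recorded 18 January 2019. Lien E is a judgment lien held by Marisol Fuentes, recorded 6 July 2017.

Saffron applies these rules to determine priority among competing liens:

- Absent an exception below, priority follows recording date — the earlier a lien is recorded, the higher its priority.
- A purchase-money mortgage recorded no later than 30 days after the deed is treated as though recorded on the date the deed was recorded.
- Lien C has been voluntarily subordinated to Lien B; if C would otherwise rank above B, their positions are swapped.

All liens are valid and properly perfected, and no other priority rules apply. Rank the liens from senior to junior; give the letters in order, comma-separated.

B, E, A, C, D

Adjusting effective dates: A's effective date is the deed date, 31 January 2018.
Ordering by effective date: C (26 May 2016), E (6 July 2017), A (31 January 2018), B (27 September 2018), D (18 January 2019).
The subordination applies — C was senior to B — so C and B swap.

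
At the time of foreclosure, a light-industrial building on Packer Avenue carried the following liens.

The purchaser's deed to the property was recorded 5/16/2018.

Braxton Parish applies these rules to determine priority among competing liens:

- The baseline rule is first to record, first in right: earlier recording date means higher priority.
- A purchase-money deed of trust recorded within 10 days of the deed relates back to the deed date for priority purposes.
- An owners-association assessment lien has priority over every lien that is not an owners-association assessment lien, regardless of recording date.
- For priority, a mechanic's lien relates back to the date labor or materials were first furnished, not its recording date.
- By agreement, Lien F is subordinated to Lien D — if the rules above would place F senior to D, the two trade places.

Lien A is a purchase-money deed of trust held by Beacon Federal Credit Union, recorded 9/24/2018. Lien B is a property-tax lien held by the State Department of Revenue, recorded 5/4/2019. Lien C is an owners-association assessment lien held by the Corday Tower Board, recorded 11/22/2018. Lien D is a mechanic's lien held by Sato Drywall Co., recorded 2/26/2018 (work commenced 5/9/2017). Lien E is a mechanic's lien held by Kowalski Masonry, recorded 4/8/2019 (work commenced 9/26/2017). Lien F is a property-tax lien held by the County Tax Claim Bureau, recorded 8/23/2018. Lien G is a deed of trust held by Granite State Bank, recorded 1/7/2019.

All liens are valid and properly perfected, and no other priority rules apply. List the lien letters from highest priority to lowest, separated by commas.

Adjusting effective dates: A was recorded 131 days after the deed — beyond 10 days — so no relation-back applies; D relates back to 5/9/2017 (work commenced); E relates back to 9/26/2017 (work commenced).
C is an owners-association assessment lien, so it outranks all other liens regardless of date.
Ordering the rest by effective date: D (5/9/2017), E (9/26/2017), F (8/23/2018), A (9/24/2018), G (1/7/2019), B (5/4/2019).
F already ranks below D; the subordination has no effect.

C, D, E, F, A, G, B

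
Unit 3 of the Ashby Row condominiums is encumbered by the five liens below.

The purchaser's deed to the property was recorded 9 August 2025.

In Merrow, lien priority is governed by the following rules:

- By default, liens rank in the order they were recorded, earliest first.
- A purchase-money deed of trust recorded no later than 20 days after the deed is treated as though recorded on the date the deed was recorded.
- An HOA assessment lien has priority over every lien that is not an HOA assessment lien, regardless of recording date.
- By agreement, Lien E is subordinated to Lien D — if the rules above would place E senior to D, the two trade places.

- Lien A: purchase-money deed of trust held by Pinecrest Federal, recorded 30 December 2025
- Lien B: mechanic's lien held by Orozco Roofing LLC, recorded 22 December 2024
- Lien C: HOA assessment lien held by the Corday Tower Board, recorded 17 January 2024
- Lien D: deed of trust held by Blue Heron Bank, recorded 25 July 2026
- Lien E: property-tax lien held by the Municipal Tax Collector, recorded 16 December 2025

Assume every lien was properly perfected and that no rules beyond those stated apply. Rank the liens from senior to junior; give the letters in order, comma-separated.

C, B, D, A, E

Adjusting effective dates: A was recorded 143 days after the deed — beyond 20 days — so no relation-back applies.
C is an HOA assessment lien and takes priority over every other lien.
Among the remaining liens, by effective date: B (22 December 2024), E (16 December 2025), A (30 December 2025), D (25 July 2026).
E would otherwise be senior to D, so under the subordination agreement E and D exchange positions.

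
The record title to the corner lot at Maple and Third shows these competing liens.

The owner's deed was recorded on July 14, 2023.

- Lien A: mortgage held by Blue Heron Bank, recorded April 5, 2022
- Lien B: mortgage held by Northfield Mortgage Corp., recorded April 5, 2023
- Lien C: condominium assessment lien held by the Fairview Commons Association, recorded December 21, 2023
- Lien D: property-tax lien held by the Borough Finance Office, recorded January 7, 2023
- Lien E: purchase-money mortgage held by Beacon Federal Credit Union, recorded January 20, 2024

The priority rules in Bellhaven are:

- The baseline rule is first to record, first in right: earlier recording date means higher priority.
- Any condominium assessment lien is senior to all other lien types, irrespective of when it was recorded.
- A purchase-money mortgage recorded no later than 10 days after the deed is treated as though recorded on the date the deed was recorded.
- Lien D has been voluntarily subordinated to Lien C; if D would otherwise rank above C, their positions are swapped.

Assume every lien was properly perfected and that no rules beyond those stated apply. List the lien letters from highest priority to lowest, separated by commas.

First, effective dates: E was recorded 190 days after the deed — beyond 10 days — so no relation-back applies.
C, as a condominium assessment lien, has superpriority and ranks first.
Among the remaining liens, by effective date: A (April 5, 2022), D (January 7, 2023), B (April 5, 2023), E (January 20, 2024).
D is already junior to C, so the subordination agreement changes nothing.

C, A, D, B, E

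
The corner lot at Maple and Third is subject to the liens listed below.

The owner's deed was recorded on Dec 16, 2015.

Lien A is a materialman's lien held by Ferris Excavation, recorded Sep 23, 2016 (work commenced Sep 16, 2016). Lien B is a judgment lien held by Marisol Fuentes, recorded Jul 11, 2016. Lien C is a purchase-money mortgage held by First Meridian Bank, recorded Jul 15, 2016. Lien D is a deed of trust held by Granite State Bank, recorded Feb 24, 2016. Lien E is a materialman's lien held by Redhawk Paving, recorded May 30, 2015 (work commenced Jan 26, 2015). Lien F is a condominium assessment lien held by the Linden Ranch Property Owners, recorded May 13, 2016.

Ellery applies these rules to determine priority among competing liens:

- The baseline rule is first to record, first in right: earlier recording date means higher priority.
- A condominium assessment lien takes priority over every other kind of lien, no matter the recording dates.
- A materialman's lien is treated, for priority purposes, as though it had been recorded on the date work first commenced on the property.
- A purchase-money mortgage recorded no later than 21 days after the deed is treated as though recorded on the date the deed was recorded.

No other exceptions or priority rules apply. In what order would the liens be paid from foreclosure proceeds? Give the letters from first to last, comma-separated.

Effective dates after the stated exceptions: A relates back to Sep 16, 2016 (work commenced); C was recorded 212 days after the deed, outside the 21-day window, so it keeps its recording date; E relates back to Jan 26, 2015 (work commenced).
As a condominium assessment lien, F is senior to every other lien.
Ordering the rest by effective date: E (Jan 26, 2015), D (Feb 24, 2016), B (Jul 11, 2016), C (Jul 15, 2016), A (Sep 16, 2016).

F, E, D, B, C, A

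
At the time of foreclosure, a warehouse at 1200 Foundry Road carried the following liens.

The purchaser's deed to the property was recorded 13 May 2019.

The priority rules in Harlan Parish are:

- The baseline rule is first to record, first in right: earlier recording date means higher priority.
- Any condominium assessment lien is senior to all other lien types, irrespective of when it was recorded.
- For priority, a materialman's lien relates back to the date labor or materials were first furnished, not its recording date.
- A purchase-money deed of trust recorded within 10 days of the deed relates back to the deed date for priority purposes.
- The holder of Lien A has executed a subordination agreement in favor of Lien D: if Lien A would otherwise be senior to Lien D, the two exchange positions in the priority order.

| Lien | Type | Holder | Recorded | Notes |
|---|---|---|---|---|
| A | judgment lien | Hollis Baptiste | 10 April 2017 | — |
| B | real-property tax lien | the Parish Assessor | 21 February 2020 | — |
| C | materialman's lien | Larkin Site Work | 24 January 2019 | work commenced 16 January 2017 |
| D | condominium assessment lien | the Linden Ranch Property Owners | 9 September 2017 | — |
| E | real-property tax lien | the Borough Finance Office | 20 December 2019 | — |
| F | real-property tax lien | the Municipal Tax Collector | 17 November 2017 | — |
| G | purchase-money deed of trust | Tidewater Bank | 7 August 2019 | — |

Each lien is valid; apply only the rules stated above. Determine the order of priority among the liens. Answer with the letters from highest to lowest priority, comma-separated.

D, C, A, F, G, E, B

Adjusting effective dates: C relates back to 16 January 2017 (work commenced); G missed the 10-day window (86 days after the deed), so its recording date stands.
D is a condominium assessment lien and takes priority over every other lien.
Ordering the rest by effective date: C (16 January 2017), A (10 April 2017), F (17 November 2017), G (7 August 2019), E (20 December 2019), B (21 February 2020).
A already ranks below D; the subordination has no effect.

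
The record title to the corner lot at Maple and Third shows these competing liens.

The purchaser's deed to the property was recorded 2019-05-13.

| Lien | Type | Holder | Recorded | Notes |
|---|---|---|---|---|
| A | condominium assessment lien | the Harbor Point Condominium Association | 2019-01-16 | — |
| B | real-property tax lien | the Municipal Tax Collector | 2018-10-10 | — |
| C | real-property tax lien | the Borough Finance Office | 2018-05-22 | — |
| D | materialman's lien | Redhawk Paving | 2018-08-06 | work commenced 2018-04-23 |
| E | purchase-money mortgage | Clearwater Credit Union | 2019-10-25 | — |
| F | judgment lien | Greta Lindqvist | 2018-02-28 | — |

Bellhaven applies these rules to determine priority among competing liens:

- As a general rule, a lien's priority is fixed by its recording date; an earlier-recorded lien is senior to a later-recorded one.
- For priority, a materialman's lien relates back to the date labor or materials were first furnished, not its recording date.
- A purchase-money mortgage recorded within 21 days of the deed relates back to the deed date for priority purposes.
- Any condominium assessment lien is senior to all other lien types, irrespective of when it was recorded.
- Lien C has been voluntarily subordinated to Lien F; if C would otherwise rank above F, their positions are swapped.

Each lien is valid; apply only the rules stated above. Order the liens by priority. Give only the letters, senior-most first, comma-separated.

Effective dates: D's effective date is 2018-04-23, when work began; E missed the 21-day window (165 days after the deed), so its recording date stands.
As a condominium assessment lien, A is senior to every other lien.
Among the remaining liens, by effective date: F (2018-02-28), D (2018-04-23), C (2018-05-22), B (2018-10-10), E (2019-10-25).
Since C is not senior to F, the subordination leaves the order unchanged.

A, F, D, C, B, E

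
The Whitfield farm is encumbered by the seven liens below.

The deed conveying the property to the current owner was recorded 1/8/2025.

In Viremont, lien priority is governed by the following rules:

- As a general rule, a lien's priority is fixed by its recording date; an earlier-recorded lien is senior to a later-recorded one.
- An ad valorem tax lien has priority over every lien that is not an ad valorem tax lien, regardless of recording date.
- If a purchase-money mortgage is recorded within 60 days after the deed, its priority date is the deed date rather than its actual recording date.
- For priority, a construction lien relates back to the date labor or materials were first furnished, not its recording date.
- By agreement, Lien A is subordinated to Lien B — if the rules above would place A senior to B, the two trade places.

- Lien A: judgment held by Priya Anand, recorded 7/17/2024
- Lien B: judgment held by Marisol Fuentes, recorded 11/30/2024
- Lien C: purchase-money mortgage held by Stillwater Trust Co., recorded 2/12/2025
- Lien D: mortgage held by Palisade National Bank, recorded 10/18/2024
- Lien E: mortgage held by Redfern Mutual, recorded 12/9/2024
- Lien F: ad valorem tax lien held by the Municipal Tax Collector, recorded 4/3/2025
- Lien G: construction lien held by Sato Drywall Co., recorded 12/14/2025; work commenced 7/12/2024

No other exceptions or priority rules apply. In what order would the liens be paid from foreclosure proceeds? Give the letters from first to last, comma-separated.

F, G, B, D, A, E, C

First, effective dates: C relates back to the deed date 1/8/2025; G relates back to 7/12/2024 (work commenced).
As an ad valorem tax lien, F is senior to every other lien.
Remaining liens by effective date: G (7/12/2024), A (7/17/2024), D (10/18/2024), B (11/30/2024), E (12/9/2024), C (1/8/2025).
The subordination applies — A was senior to B — so A and B swap.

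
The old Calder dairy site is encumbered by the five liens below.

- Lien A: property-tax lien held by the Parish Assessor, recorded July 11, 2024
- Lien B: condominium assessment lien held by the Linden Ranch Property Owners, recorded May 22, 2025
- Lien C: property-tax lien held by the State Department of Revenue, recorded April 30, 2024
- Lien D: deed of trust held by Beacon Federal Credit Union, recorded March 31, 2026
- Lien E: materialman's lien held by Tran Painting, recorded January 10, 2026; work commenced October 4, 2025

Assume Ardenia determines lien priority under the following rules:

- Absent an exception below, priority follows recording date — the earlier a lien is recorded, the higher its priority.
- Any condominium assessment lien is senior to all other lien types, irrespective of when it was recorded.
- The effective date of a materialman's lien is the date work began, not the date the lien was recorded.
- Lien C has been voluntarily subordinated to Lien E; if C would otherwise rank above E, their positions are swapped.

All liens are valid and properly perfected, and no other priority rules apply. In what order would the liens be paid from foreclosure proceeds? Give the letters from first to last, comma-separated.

First, effective dates: E relates back to October 4, 2025 (work commenced).
B is a condominium assessment lien and takes priority over every other lien.
The other liens, earliest effective date first: C (April 30, 2024), A (July 11, 2024), E (October 4, 2025), D (March 31, 2026).
Because C would otherwise rank above E, the subordination swaps them.

B, E, A, C, D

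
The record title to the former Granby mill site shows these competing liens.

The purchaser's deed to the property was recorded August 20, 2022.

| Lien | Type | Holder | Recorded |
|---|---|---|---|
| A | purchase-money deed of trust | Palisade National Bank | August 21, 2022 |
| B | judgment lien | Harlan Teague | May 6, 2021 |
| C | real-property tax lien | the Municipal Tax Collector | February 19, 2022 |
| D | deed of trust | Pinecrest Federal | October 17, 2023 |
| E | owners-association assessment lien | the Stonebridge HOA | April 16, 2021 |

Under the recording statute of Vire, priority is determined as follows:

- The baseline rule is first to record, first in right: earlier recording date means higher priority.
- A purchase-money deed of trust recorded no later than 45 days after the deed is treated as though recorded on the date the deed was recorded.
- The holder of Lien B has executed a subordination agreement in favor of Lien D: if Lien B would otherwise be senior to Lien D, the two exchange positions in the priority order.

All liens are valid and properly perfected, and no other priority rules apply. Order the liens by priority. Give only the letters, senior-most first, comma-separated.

Effective dates after the stated exceptions: A's effective date is the deed date, August 20, 2022.
By effective date, earliest first: E (April 16, 2021), B (May 6, 2021), C (February 19, 2022), A (August 20, 2022), D (October 17, 2023).
B would otherwise be senior to D, so under the subordination agreement B and D exchange positions.

E, D, C, A, B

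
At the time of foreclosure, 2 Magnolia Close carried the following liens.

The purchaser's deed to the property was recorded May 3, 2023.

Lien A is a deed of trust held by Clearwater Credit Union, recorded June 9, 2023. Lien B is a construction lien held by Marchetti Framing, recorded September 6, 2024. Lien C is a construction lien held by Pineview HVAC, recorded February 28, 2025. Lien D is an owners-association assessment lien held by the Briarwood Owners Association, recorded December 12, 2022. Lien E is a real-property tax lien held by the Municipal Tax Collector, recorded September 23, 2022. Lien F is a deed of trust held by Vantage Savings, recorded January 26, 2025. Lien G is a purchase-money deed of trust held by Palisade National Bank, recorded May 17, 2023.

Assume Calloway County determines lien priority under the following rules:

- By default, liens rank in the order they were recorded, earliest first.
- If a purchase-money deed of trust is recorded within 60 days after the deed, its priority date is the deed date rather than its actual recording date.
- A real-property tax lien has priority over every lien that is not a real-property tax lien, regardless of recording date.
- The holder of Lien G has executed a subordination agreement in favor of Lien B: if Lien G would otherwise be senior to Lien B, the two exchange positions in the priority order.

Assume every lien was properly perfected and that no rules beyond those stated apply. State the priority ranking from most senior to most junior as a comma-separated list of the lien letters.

Effective dates: G's effective date is the deed date, May 3, 2023.
E is a real-property tax lien and takes priority over every other lien.
Among the remaining liens, by effective date: D (December 12, 2022), G (May 3, 2023), A (June 9, 2023), B (September 6, 2024), F (January 26, 2025), C (February 28, 2025).
The subordination applies — G was senior to B — so G and B swap.

E, D, B, A, G, F, C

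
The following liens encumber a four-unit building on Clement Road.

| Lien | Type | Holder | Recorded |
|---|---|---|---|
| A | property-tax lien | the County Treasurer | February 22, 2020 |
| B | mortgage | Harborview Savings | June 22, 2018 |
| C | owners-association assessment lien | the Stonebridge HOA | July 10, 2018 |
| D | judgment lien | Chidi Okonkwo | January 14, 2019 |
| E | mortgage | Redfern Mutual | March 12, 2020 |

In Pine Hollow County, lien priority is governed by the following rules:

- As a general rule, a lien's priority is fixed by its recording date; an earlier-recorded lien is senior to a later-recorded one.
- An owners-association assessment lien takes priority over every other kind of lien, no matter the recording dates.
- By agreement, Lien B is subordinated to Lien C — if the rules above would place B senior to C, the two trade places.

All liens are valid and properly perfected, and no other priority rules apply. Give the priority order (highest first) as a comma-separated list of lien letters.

C, B, D, A, E

C, as an owners-association assessment lien, has superpriority and ranks first.
Remaining liens by effective date: B (June 22, 2018), D (January 14, 2019), A (February 22, 2020), E (March 12, 2020).
B is already junior to C, so the subordination agreement changes nothing.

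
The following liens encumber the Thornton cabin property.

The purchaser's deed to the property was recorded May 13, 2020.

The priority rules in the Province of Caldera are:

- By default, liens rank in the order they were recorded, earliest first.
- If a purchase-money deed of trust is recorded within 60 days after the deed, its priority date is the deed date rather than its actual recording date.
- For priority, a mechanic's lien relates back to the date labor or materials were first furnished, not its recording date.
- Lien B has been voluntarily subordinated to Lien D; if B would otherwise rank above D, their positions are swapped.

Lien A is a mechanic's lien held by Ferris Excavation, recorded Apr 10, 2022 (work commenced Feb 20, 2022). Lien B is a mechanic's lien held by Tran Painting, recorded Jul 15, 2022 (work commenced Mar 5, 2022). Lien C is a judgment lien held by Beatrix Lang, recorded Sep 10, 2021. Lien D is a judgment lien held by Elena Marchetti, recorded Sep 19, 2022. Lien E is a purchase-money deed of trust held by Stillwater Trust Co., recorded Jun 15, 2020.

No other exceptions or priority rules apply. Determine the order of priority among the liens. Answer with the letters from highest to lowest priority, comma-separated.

E, C, A, D, B

Adjusting effective dates: A's effective date is Feb 20, 2022, when work began; B is treated as recorded Mar 5, 2022, the work-commencement date; E relates back to the deed date May 13, 2020.
By effective date, earliest first: E (May 13, 2020), C (Sep 10, 2021), A (Feb 20, 2022), B (Mar 5, 2022), D (Sep 19, 2022).
Because B would otherwise rank above D, the subordination swaps them.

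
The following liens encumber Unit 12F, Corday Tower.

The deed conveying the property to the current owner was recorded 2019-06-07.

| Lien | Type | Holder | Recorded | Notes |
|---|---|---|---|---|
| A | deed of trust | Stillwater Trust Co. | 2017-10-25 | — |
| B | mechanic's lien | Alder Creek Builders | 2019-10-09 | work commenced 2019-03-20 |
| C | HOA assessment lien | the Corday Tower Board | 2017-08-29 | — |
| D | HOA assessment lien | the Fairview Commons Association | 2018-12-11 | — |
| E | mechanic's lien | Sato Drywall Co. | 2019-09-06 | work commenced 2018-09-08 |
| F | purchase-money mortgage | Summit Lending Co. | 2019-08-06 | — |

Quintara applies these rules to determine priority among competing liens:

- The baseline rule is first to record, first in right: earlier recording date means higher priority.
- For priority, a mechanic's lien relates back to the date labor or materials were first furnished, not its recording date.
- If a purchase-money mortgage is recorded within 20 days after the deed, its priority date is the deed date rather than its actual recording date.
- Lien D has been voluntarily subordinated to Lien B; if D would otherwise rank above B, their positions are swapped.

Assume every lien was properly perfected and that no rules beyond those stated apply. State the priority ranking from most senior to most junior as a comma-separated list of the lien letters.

Adjusting effective dates: B's effective date is 2019-03-20, when work began; E relates back to 2018-09-08 (work commenced); F was recorded 60 days after the deed — beyond 20 days — so no relation-back applies.
By effective date, earliest first: C (2017-08-29), A (2017-10-25), E (2018-09-08), D (2018-12-11), B (2019-03-20), F (2019-08-06).
D would otherwise be senior to B, so under the subordination agreement D and B exchange positions.

C, A, E, B, D, F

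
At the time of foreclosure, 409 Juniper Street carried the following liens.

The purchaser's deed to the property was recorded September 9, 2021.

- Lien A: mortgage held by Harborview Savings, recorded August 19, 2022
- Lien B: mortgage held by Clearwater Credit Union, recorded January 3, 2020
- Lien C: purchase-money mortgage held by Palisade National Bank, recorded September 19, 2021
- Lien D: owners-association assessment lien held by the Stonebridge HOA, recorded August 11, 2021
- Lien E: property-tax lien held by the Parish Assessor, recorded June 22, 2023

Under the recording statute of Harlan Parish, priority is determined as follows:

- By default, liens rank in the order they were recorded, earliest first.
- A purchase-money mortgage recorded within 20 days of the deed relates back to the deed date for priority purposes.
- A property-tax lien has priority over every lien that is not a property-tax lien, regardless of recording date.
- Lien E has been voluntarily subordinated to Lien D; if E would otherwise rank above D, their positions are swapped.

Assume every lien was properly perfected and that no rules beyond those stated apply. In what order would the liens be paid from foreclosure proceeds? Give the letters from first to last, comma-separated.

D, B, E, C, A

Effective dates: C relates back to the deed date September 9, 2021.
E is a property-tax lien and takes priority over every other lien.
The other liens, earliest effective date first: B (January 3, 2020), D (August 11, 2021), C (September 9, 2021), A (August 19, 2022).
E is senior to D before the subordination, so the two trade places.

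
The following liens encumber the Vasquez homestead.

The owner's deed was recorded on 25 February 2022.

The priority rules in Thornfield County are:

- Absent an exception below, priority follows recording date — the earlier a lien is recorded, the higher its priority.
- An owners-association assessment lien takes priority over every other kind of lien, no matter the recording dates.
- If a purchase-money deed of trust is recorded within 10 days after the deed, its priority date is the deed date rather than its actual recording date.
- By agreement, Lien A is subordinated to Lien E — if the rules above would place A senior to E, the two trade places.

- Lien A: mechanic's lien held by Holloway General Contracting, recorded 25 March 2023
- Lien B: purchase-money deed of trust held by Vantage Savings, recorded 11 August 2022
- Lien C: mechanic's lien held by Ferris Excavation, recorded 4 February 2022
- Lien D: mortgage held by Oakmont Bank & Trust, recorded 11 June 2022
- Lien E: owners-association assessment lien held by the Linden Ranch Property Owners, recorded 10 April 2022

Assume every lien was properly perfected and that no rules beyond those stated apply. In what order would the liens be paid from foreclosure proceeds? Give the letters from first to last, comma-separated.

E, C, D, B, A

Adjusting effective dates: B was recorded 167 days after the deed — beyond 10 days — so no relation-back applies.
E, as an owners-association assessment lien, has superpriority and ranks first.
The other liens, earliest effective date first: C (4 February 2022), D (11 June 2022), B (11 August 2022), A (25 March 2023).
A already ranks below E; the subordination has no effect.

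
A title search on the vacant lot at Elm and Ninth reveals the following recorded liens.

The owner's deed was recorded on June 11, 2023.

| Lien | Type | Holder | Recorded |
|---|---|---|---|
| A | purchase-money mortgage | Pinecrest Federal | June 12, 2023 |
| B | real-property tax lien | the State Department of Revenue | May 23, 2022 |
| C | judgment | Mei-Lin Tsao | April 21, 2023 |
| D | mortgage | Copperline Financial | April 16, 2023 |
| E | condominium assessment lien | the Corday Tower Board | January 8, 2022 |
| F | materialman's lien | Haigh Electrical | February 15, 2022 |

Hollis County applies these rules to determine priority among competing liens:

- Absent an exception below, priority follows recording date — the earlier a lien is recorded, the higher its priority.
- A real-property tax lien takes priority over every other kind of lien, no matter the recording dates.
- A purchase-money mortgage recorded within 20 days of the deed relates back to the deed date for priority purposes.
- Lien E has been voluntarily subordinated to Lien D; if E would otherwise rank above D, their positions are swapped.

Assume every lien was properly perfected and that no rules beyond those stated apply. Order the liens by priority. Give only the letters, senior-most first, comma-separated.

Adjusting effective dates: A's effective date is the deed date, June 11, 2023.
B is a real-property tax lien and takes priority over every other lien.
Ordering the rest by effective date: E (January 8, 2022), F (February 15, 2022), D (April 16, 2023), C (April 21, 2023), A (June 11, 2023).
Because E would otherwise rank above D, the subordination swaps them.

B, D, F, E, C, A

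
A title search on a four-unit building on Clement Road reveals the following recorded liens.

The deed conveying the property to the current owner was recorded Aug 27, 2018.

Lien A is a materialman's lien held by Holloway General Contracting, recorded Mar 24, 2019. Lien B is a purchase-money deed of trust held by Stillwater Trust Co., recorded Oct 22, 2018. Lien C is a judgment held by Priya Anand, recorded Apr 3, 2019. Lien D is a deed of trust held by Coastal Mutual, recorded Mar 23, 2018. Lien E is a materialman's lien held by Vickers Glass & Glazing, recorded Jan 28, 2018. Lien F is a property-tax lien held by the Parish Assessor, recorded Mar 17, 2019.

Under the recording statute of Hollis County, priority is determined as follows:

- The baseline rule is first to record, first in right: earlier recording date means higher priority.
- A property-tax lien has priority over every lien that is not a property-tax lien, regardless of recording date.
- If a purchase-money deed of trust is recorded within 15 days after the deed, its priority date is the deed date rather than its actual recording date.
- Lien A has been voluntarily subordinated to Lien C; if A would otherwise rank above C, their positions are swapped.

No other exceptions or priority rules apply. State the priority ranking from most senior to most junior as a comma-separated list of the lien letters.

Effective dates: B missed the 15-day window (56 days after the deed), so its recording date stands.
As a property-tax lien, F is senior to every other lien.
Remaining liens by effective date: E (Jan 28, 2018), D (Mar 23, 2018), B (Oct 22, 2018), A (Mar 24, 2019), C (Apr 3, 2019).
Because A would otherwise rank above C, the subordination swaps them.

F, E, D, B, C, A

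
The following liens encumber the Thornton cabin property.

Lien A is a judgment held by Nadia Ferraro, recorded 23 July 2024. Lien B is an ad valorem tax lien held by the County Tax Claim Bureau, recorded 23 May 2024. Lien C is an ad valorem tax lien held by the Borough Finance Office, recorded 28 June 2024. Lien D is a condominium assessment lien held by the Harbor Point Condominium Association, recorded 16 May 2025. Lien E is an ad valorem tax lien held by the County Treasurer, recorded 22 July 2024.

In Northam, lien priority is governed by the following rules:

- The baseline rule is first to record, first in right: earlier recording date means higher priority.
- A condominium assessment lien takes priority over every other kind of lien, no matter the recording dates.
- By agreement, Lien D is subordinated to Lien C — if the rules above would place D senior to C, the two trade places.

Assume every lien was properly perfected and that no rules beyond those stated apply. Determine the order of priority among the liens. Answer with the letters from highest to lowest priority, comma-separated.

C, B, D, E, A

D is a condominium assessment lien, so it outranks all other liens regardless of date.
Ordering the rest by effective date: B (23 May 2024), C (28 June 2024), E (22 July 2024), A (23 July 2024).
D would otherwise be senior to C, so under the subordination agreement D and C exchange positions.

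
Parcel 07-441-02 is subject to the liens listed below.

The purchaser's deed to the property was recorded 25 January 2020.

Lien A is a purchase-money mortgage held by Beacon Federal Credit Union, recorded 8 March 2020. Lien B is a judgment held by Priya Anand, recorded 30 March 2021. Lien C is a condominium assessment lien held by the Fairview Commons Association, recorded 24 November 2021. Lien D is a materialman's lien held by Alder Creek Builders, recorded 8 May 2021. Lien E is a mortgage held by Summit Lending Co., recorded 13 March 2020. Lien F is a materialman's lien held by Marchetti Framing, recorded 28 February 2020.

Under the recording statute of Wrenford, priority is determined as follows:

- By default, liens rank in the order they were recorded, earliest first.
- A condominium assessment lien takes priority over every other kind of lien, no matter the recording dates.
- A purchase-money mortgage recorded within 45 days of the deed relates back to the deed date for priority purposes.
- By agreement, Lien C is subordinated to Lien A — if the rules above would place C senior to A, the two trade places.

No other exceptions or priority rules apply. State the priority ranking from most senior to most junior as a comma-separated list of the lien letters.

First, effective dates: A relates back to the deed date 25 January 2020.
C is a condominium assessment lien, so it outranks all other liens regardless of date.
Remaining liens by effective date: A (25 January 2020), F (28 February 2020), E (13 March 2020), B (30 March 2021), D (8 May 2021).
The subordination applies — C was senior to A — so C and A swap.

A, C, F, E, B, D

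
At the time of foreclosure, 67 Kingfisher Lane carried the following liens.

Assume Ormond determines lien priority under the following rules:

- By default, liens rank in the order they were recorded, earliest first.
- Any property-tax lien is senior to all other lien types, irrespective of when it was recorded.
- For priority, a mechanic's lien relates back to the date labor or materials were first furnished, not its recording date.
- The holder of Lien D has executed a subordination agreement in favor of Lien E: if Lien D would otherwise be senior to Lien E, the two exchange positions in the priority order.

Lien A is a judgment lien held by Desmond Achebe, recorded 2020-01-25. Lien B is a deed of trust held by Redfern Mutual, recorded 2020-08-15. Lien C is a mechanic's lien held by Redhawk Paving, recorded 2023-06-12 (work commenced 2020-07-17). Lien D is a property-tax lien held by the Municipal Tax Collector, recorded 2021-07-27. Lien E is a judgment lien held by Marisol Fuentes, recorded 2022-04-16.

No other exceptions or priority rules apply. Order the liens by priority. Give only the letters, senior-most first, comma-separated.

E, A, C, B, D

Effective dates after the stated exceptions: C's effective date is 2020-07-17, when work began.
As a property-tax lien, D is senior to every other lien.
Ordering the rest by effective date: A (2020-01-25), C (2020-07-17), B (2020-08-15), E (2022-04-16).
Because D would otherwise rank above E, the subordination swaps them.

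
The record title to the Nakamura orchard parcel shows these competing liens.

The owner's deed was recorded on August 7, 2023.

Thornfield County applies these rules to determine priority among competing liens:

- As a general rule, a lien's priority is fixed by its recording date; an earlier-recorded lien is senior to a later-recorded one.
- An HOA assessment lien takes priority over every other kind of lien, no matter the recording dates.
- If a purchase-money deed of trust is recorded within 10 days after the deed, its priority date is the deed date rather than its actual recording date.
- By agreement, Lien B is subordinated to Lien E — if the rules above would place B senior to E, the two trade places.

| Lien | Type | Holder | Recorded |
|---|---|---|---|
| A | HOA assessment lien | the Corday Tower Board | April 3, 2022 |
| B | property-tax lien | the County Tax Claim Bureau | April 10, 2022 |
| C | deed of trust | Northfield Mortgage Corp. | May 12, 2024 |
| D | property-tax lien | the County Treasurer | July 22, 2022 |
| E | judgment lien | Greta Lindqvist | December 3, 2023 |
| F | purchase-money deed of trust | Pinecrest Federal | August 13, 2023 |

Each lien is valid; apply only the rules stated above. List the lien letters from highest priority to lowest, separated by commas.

First, effective dates: F was recorded within the 10-day window, so its effective date is the deed date August 7, 2023.
A is an HOA assessment lien, so it outranks all other liens regardless of date.
Among the remaining liens, by effective date: B (April 10, 2022), D (July 22, 2022), F (August 7, 2023), E (December 3, 2023), C (May 12, 2024).
B would otherwise be senior to E, so under the subordination agreement B and E exchange positions.

A, E, D, F, B, C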